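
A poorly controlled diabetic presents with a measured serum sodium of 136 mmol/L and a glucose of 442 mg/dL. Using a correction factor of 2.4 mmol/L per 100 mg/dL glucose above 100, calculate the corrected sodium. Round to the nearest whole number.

Corrected Na = measured Na + 2.4 · (glucose − 100)/100
= 136 + 2.4 · (442 − 100)/100
= 136 + 8.2
= 144.2 mmol/L

144 mmol/L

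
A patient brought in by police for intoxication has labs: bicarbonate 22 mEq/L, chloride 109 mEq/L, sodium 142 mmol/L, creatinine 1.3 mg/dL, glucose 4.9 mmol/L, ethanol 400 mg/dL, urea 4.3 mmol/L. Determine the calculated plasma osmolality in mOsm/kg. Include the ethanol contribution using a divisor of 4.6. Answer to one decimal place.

Calculated osmolality = 2·Na + glucose + urea + ethanol/4.6
= 2·142 + 4.9 + 4.3 + 400/4.6
= 284 + 4.90 + 4.30 + 86.96
= 380.16 mOsm/kg

380.2 mOsm/kg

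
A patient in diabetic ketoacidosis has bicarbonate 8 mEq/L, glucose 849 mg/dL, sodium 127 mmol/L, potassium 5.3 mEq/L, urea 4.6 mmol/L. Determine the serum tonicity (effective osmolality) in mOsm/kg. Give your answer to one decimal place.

Effective osmolality excludes urea (freely permeant across cell membranes):
2·Na + glucose/18
= 2·127 + 849/18
= 254 + 47.17
= 301.17 mOsm/kg

301.2 mOsm/kg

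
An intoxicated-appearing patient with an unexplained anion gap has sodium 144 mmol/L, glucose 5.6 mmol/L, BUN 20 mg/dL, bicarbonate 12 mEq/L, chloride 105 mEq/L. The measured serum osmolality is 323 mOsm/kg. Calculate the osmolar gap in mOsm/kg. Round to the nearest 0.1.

Calculated osmolality = 2·Na + glucose + BUN/2.8
= 2·144 + 5.6 + 20/2.8
= 288 + 5.60 + 7.14
= 300.74 mOsm/kg ≈ 300.7 mOsm/kg
Osmolar gap = measured − calculated = 323 − 300.7 = 22.3 mOsm/kg

22.3 mOsm/kg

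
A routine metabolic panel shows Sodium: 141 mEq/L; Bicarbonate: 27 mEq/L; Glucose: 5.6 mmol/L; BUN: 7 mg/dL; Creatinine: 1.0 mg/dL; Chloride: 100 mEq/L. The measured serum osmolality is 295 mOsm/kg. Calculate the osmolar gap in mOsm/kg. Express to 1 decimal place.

Calculated osmolality = 2·Na + glucose + BUN/2.8
= 2·141 + 5.6 + 7/2.8
= 282 + 5.60 + 2.50
= 290.1 mOsm/kg ≈ 290.1 mOsm/kg
Osmolar gap = measured − calculated = 295 − 290.1 = 4.9 mOsm/kg

4.9 mOsm/kg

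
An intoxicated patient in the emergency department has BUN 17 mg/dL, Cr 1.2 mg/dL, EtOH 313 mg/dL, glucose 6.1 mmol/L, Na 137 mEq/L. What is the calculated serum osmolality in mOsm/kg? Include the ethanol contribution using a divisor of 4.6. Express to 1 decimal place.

Calculated osmolality = 2·Na + glucose + BUN/2.8 + ethanol/4.6
= 2·137 + 6.1 + 17/2.8 + 313/4.6
= 274 + 6.10 + 6.07 + 68.04
= 354.21 mOsm/kg

354.2 mOsm/kg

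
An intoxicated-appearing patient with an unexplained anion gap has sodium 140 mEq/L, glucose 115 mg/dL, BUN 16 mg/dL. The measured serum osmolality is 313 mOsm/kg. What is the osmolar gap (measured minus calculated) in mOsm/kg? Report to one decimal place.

20.9 mOsm/kg

Calculated osmolality = 2·Na + glucose/18 + BUN/2.8
= 2·140 + 115/18 + 16/2.8
= 280 + 6.39 + 5.71
= 292.1 mOsm/kg ≈ 292.1 mOsm/kg
Osmolar gap = measured − calculated = 313 − 292.1 = 20.9 mOsm/kg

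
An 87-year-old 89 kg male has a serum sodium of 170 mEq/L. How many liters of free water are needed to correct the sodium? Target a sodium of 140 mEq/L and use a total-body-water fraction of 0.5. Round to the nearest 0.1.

9.5 L

TBW = 0.5 · 89 = 44.5 L
Free water deficit = TBW · (Na/140 − 1)
= 44.5 · (170/140 − 1)
= 44.5 · 0.2143
= 9.54 L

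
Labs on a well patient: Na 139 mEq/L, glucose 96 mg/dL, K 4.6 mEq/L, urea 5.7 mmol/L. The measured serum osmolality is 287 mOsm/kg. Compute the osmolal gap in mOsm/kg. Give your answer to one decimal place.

-2.0 mOsm/kg

Calculated osmolality = 2·Na + glucose/18 + urea
= 2·139 + 96/18 + 5.7
= 278 + 5.33 + 5.70
= 289.03 mOsm/kg ≈ 289.0 mOsm/kg
Osmolar gap = measured − calculated = 287 − 289.0 = -2.0 mOsm/kg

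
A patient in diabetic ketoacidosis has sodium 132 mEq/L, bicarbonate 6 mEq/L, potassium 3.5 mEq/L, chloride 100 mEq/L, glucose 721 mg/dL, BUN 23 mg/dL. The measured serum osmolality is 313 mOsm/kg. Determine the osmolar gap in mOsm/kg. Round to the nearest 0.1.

0.7 mOsm/kg

Calculated osmolality = 2·Na + glucose/18 + BUN/2.8
= 2·132 + 721/18 + 23/2.8
= 264 + 40.06 + 8.21
= 312.27 mOsm/kg ≈ 312.3 mOsm/kg
Osmolar gap = measured − calculated = 313 − 312.3 = 0.7 mOsm/kg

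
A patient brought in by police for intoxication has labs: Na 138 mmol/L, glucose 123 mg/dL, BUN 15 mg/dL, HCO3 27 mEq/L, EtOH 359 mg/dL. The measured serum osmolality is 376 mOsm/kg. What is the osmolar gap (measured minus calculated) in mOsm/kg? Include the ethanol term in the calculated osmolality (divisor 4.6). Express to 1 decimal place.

Calculated osmolality = 2·Na + glucose/18 + BUN/2.8 + ethanol/4.6
= 2·138 + 123/18 + 15/2.8 + 359/4.6
= 276 + 6.83 + 5.36 + 78.04
= 366.23 mOsm/kg ≈ 366.2 mOsm/kg
Osmolar gap = measured − calculated = 376 − 366.2 = 9.8 mOsm/kg

9.8 mOsm/kg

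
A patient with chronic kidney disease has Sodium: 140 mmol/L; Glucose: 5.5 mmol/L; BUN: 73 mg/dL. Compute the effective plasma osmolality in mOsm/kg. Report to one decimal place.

Effective osmolality excludes urea (freely permeant across cell membranes):
2·Na + glucose
= 2·140 + 5.5
= 280 + 5.5
= 285.5 mOsm/kg

285.5 mOsm/kg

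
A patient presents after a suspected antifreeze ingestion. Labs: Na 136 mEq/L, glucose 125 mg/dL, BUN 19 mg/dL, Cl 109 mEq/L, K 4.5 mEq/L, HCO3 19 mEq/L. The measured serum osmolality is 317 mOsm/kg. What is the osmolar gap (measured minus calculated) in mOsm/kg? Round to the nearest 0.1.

Calculated osmolality = 2·Na + glucose/18 + BUN/2.8
= 2·136 + 125/18 + 19/2.8
= 272 + 6.94 + 6.79
= 285.73 mOsm/kg ≈ 285.7 mOsm/kg
Osmolar gap = measured − calculated = 317 − 285.7 = 31.3 mOsm/kg

31.3 mOsm/kg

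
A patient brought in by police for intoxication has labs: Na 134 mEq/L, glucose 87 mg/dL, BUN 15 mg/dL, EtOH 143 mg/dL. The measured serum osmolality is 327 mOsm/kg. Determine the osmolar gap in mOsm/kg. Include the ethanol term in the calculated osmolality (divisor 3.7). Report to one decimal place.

10.2 mOsm/kg

Calculated osmolality = 2·Na + glucose/18 + BUN/2.8 + ethanol/3.7
= 2·134 + 87/18 + 15/2.8 + 143/3.7
= 268 + 4.83 + 5.36 + 38.65
= 316.84 mOsm/kg ≈ 316.8 mOsm/kg
Osmolar gap = measured − calculated = 327 − 316.8 = 10.2 mOsm/kg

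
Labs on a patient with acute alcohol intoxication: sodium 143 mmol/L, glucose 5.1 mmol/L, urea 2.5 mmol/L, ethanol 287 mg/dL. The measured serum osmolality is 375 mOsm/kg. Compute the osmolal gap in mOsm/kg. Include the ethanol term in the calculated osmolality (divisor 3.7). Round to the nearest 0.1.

Calculated osmolality = 2·Na + glucose + urea + ethanol/3.7
= 2·143 + 5.1 + 2.5 + 287/3.7
= 286 + 5.10 + 2.50 + 77.57
= 371.17 mOsm/kg ≈ 371.2 mOsm/kg
Osmolar gap = measured − calculated = 375 − 371.2 = 3.8 mOsm/kg

3.8 mOsm/kg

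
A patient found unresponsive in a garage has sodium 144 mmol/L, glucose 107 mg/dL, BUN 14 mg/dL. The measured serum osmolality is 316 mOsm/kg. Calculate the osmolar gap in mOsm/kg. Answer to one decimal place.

17.1 mOsm/kg

Calculated osmolality = 2·Na + glucose/18 + BUN/2.8
= 2·144 + 107/18 + 14/2.8
= 288 + 5.94 + 5
= 298.94 mOsm/kg ≈ 298.9 mOsm/kg
Osmolar gap = measured − calculated = 316 − 298.9 = 17.1 mOsm/kg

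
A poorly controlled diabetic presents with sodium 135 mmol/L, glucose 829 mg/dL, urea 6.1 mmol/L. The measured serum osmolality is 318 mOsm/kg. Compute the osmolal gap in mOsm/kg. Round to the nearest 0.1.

Calculated osmolality = 2·Na + glucose/18 + urea
= 2·135 + 829/18 + 6.1
= 270 + 46.06 + 6.10
= 322.16 mOsm/kg ≈ 322.2 mOsm/kg
Osmolar gap = measured − calculated = 318 − 322.2 = -4.2 mOsm/kg

-4.2 mOsm/kg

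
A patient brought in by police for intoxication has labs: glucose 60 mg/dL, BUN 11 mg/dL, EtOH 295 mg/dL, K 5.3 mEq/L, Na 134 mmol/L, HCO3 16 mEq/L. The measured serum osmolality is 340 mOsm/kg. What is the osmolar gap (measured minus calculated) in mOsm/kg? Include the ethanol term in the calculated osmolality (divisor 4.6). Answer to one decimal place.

0.6 mOsm/kg

Calculated osmolality = 2·Na + glucose/18 + BUN/2.8 + ethanol/4.6
= 2·134 + 60/18 + 11/2.8 + 295/4.6
= 268 + 3.33 + 3.93 + 64.13
= 339.39 mOsm/kg ≈ 339.4 mOsm/kg
Osmolar gap = measured − calculated = 340 − 339.4 = 0.6 mOsm/kg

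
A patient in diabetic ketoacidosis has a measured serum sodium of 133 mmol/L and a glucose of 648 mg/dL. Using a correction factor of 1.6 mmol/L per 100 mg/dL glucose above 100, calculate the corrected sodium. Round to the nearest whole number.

142 mmol/L

Corrected Na = measured Na + 1.6 · (glucose − 100)/100
= 133 + 1.6 · (648 − 100)/100
= 133 + 8.8
= 141.8 mmol/L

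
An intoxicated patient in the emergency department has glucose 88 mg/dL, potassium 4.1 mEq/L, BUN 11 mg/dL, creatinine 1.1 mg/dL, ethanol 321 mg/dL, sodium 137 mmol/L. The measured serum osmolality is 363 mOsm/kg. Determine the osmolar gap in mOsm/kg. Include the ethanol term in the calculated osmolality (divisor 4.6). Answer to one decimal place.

Calculated osmolality = 2·Na + glucose/18 + BUN/2.8 + ethanol/4.6
= 2·137 + 88/18 + 11/2.8 + 321/4.6
= 274 + 4.89 + 3.93 + 69.78
= 352.6 mOsm/kg ≈ 352.6 mOsm/kg
Osmolar gap = measured − calculated = 363 − 352.6 = 10.4 mOsm/kg

10.4 mOsm/kg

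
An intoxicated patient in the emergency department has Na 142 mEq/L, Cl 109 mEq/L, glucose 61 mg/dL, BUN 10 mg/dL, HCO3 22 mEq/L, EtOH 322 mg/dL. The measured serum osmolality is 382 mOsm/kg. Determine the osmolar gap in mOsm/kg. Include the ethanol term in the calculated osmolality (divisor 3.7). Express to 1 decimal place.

4.0 mOsm/kg

Calculated osmolality = 2·Na + glucose/18 + BUN/2.8 + ethanol/3.7
= 2·142 + 61/18 + 10/2.8 + 322/3.7
= 284 + 3.39 + 3.57 + 87.03
= 377.99 mOsm/kg ≈ 378.0 mOsm/kg
Osmolar gap = measured − calculated = 382 − 378.0 = 4.0 mOsm/kg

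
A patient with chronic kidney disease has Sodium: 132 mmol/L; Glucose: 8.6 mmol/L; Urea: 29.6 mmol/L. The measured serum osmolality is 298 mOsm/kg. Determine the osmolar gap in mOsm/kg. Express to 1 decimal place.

Calculated osmolality = 2·Na + glucose + urea
= 2·132 + 8.6 + 29.6
= 264 + 8.60 + 29.60
= 302.2 mOsm/kg ≈ 302.2 mOsm/kg
Osmolar gap = measured − calculated = 298 − 302.2 = -4.2 mOsm/kg

-4.2 mOsm/kg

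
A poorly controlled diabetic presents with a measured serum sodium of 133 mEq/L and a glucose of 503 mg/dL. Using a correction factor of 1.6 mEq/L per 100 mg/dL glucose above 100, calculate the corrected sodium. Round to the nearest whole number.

Corrected Na = measured Na + 1.6 · (glucose − 100)/100
= 133 + 1.6 · (503 − 100)/100
= 133 + 6.4
= 139.4 mEq/L

139 mEq/L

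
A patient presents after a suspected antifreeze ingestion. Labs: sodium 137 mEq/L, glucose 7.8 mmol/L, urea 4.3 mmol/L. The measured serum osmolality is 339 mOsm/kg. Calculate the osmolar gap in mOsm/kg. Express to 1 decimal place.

52.9 mOsm/kg

Calculated osmolality = 2·Na + glucose + urea
= 2·137 + 7.8 + 4.3
= 274 + 7.80 + 4.30
= 286.1 mOsm/kg ≈ 286.1 mOsm/kg
Osmolar gap = measured − calculated = 339 − 286.1 = 52.9 mOsm/kg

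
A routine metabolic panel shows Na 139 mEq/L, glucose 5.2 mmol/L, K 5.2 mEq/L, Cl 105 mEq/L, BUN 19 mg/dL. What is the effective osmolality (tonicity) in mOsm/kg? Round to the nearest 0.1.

Effective osmolality excludes urea (freely permeant across cell membranes):
2·Na + glucose
= 2·139 + 5.2
= 278 + 5.2
= 283.2 mOsm/kg

283.2 mOsm/kg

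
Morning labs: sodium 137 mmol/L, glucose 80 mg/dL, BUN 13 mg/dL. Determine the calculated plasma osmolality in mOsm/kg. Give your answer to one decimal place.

283.1 mOsm/kg

Calculated osmolality = 2·Na + glucose/18 + BUN/2.8
= 2·137 + 80/18 + 13/2.8
= 274 + 4.44 + 4.64
= 283.08 mOsm/kg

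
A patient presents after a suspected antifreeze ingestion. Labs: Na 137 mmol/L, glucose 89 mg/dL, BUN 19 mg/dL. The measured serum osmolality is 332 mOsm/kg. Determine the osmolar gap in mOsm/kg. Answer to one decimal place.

Calculated osmolality = 2·Na + glucose/18 + BUN/2.8
= 2·137 + 89/18 + 19/2.8
= 274 + 4.94 + 6.79
= 285.73 mOsm/kg ≈ 285.7 mOsm/kg
Osmolar gap = measured − calculated = 332 − 285.7 = 46.3 mOsm/kg

46.3 mOsm/kg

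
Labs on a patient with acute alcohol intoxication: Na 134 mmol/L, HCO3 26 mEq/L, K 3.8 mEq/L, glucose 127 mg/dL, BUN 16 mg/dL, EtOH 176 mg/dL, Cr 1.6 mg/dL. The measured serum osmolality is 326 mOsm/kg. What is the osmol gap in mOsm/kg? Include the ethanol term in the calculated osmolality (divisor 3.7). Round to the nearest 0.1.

Calculated osmolality = 2·Na + glucose/18 + BUN/2.8 + ethanol/3.7
= 2·134 + 127/18 + 16/2.8 + 176/3.7
= 268 + 7.06 + 5.71 + 47.57
= 328.34 mOsm/kg ≈ 328.3 mOsm/kg
Osmolar gap = measured − calculated = 326 − 328.3 = -2.3 mOsm/kg

-2.3 mOsm/kg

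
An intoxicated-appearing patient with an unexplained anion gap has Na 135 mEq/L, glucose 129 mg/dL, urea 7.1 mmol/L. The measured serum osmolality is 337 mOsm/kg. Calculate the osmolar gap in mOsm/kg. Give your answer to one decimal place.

Calculated osmolality = 2·Na + glucose/18 + urea
= 2·135 + 129/18 + 7.1
= 270 + 7.17 + 7.10
= 284.27 mOsm/kg ≈ 284.3 mOsm/kg
Osmolar gap = measured − calculated = 337 − 284.3 = 52.7 mOsm/kg

52.7 mOsm/kg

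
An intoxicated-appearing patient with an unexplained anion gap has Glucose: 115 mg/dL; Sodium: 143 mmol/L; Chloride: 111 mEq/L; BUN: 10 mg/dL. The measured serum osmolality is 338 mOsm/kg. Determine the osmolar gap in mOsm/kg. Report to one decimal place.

Calculated osmolality = 2·Na + glucose/18 + BUN/2.8
= 2·143 + 115/18 + 10/2.8
= 286 + 6.39 + 3.57
= 295.96 mOsm/kg ≈ 296.0 mOsm/kg
Osmolar gap = measured − calculated = 338 − 296.0 = 42.0 mOsm/kg

42.0 mOsm/kg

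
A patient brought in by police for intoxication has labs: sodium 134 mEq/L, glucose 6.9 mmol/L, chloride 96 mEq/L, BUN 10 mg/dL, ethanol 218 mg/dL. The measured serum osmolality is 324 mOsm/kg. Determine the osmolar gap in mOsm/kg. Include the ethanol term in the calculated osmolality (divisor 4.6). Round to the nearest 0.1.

Calculated osmolality = 2·Na + glucose + BUN/2.8 + ethanol/4.6
= 2·134 + 6.9 + 10/2.8 + 218/4.6
= 268 + 6.90 + 3.57 + 47.39
= 325.86 mOsm/kg ≈ 325.9 mOsm/kg
Osmolar gap = measured − calculated = 324 − 325.9 = -1.9 mOsm/kg

-1.9 mOsm/kg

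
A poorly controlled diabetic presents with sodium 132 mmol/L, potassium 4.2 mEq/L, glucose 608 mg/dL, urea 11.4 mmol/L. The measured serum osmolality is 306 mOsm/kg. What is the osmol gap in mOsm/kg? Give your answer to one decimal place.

Calculated osmolality = 2·Na + glucose/18 + urea
= 2·132 + 608/18 + 11.4
= 264 + 33.78 + 11.40
= 309.18 mOsm/kg ≈ 309.2 mOsm/kg
Osmolar gap = measured − calculated = 306 − 309.2 = -3.2 mOsm/kg

-3.2 mOsm/kg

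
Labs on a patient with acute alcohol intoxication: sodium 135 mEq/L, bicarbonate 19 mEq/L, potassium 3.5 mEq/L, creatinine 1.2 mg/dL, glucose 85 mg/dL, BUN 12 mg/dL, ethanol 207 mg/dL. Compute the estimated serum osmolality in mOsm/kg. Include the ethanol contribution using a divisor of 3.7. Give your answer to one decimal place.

335.0 mOsm/kg

Calculated osmolality = 2·Na + glucose/18 + BUN/2.8 + ethanol/3.7
= 2·135 + 85/18 + 12/2.8 + 207/3.7
= 270 + 4.72 + 4.29 + 55.95
= 334.96 mOsm/kg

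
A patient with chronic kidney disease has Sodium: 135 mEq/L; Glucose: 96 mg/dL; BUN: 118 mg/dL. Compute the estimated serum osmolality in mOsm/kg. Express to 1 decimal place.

Calculated osmolality = 2·Na + glucose/18 + BUN/2.8
= 2·135 + 96/18 + 118/2.8
= 270 + 5.33 + 42.14
= 317.47 mOsm/kg

317.5 mOsm/kg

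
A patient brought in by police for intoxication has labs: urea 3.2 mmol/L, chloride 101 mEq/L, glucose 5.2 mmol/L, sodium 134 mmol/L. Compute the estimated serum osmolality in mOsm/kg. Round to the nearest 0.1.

276.4 mOsm/kg

Calculated osmolality = 2·Na + glucose + urea
= 2·134 + 5.2 + 3.2
= 268 + 5.20 + 3.20
= 276.4 mOsm/kg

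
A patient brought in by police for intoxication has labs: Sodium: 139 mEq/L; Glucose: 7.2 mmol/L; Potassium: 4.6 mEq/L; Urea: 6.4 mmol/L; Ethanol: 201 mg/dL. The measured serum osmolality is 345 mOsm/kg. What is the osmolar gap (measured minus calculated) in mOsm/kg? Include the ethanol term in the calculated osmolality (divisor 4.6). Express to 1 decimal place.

Calculated osmolality = 2·Na + glucose + urea + ethanol/4.6
= 2·139 + 7.2 + 6.4 + 201/4.6
= 278 + 7.20 + 6.40 + 43.70
= 335.3 mOsm/kg ≈ 335.3 mOsm/kg
Osmolar gap = measured − calculated = 345 − 335.3 = 9.7 mOsm/kg

9.7 mOsm/kg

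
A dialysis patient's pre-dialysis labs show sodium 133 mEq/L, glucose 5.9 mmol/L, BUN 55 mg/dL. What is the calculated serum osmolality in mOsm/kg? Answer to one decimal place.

291.5 mOsm/kg

Calculated osmolality = 2·Na + glucose + BUN/2.8
= 2·133 + 5.9 + 55/2.8
= 266 + 5.90 + 19.64
= 291.54 mOsm/kg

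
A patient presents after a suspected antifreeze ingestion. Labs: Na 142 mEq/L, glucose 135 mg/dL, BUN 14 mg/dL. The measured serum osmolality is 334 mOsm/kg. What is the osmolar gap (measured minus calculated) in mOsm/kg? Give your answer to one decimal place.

37.5 mOsm/kg

Calculated osmolality = 2·Na + glucose/18 + BUN/2.8
= 2·142 + 135/18 + 14/2.8
= 284 + 7.50 + 5
= 296.5 mOsm/kg ≈ 296.5 mOsm/kg
Osmolar gap = measured − calculated = 334 − 296.5 = 37.5 mOsm/kg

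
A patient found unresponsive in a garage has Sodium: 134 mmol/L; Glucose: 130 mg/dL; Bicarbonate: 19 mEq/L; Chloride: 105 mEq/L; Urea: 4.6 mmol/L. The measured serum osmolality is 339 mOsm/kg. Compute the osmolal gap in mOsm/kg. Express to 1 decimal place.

59.2 mOsm/kg

Calculated osmolality = 2·Na + glucose/18 + urea
= 2·134 + 130/18 + 4.6
= 268 + 7.22 + 4.60
= 279.82 mOsm/kg ≈ 279.8 mOsm/kg
Osmolar gap = measured − calculated = 339 − 279.8 = 59.2 mOsm/kg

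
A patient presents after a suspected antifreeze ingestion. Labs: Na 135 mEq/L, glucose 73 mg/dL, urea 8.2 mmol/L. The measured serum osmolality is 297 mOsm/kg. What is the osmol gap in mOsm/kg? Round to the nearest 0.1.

14.7 mOsm/kg

Calculated osmolality = 2·Na + glucose/18 + urea
= 2·135 + 73/18 + 8.2
= 270 + 4.06 + 8.20
= 282.26 mOsm/kg ≈ 282.3 mOsm/kg
Osmolar gap = measured − calculated = 297 − 282.3 = 14.7 mOsm/kg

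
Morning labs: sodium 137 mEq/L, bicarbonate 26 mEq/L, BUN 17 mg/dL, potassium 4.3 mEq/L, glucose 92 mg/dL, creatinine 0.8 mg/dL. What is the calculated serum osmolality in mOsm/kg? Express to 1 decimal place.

Calculated osmolality = 2·Na + glucose/18 + BUN/2.8
= 2·137 + 92/18 + 17/2.8
= 274 + 5.11 + 6.07
= 285.18 mOsm/kg

285.2 mOsm/kg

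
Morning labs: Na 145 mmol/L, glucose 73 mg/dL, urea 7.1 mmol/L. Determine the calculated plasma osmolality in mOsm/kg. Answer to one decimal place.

301.2 mOsm/kg

Calculated osmolality = 2·Na + glucose/18 + urea
= 2·145 + 73/18 + 7.1
= 290 + 4.06 + 7.10
= 301.16 mOsm/kg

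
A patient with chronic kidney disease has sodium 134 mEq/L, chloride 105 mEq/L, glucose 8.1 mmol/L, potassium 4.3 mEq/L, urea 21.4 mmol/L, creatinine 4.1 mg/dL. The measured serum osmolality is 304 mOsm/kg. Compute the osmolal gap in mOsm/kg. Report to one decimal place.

6.5 mOsm/kg

Calculated osmolality = 2·Na + glucose + urea
= 2·134 + 8.1 + 21.4
= 268 + 8.10 + 21.40
= 297.5 mOsm/kg ≈ 297.5 mOsm/kg
Osmolar gap = measured − calculated = 304 − 297.5 = 6.5 mOsm/kg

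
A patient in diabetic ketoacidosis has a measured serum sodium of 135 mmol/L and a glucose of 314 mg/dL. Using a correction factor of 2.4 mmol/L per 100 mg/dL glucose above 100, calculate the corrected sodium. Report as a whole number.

140 mmol/L

Corrected Na = measured Na + 2.4 · (glucose − 100)/100
= 135 + 2.4 · (314 − 100)/100
= 135 + 5.1
= 140.1 mmol/L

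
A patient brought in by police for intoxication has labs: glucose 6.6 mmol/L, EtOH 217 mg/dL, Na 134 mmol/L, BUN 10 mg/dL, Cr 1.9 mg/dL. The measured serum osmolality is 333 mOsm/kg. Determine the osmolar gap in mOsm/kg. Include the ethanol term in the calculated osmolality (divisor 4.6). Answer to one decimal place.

7.7 mOsm/kg

Calculated osmolality = 2·Na + glucose + BUN/2.8 + ethanol/4.6
= 2·134 + 6.6 + 10/2.8 + 217/4.6
= 268 + 6.60 + 3.57 + 47.17
= 325.34 mOsm/kg ≈ 325.3 mOsm/kg
Osmolar gap = measured − calculated = 333 − 325.3 = 7.7 mOsm/kg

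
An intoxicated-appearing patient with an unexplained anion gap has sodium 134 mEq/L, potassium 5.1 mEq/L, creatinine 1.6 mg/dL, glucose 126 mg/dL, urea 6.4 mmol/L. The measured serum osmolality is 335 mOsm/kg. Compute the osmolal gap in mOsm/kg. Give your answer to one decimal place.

Calculated osmolality = 2·Na + glucose/18 + urea
= 2·134 + 126/18 + 6.4
= 268 + 7 + 6.40
= 281.4 mOsm/kg ≈ 281.4 mOsm/kg
Osmolar gap = measured − calculated = 335 − 281.4 = 53.6 mOsm/kg

53.6 mOsm/kg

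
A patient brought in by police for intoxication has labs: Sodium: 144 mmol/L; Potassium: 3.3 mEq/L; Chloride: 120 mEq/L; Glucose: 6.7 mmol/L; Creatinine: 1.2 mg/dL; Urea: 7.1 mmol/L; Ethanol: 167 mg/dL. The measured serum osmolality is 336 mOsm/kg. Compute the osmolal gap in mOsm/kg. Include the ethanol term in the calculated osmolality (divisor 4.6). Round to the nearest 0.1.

Calculated osmolality = 2·Na + glucose + urea + ethanol/4.6
= 2·144 + 6.7 + 7.1 + 167/4.6
= 288 + 6.70 + 7.10 + 36.30
= 338.1 mOsm/kg ≈ 338.1 mOsm/kg
Osmolar gap = measured − calculated = 336 − 338.1 = -2.1 mOsm/kg

-2.1 mOsm/kg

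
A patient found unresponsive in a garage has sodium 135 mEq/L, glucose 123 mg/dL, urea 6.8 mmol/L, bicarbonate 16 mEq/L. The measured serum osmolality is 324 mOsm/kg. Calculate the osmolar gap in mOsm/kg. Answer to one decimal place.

40.4 mOsm/kg

Calculated osmolality = 2·Na + glucose/18 + urea
= 2·135 + 123/18 + 6.8
= 270 + 6.83 + 6.80
= 283.63 mOsm/kg ≈ 283.6 mOsm/kg
Osmolar gap = measured − calculated = 324 − 283.6 = 40.4 mOsm/kg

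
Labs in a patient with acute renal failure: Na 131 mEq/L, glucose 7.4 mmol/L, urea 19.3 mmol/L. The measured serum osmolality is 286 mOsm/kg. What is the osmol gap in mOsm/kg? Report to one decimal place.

-2.7 mOsm/kg

Calculated osmolality = 2·Na + glucose + urea
= 2·131 + 7.4 + 19.3
= 262 + 7.40 + 19.30
= 288.7 mOsm/kg ≈ 288.7 mOsm/kg
Osmolar gap = measured − calculated = 286 − 288.7 = -2.7 mOsm/kg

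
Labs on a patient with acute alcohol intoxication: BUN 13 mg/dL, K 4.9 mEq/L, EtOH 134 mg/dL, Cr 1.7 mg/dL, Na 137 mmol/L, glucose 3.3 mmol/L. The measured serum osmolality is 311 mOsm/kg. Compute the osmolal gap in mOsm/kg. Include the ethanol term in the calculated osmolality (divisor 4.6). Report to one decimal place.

Calculated osmolality = 2·Na + glucose + BUN/2.8 + ethanol/4.6
= 2·137 + 3.3 + 13/2.8 + 134/4.6
= 274 + 3.30 + 4.64 + 29.13
= 311.07 mOsm/kg ≈ 311.1 mOsm/kg
Osmolar gap = measured − calculated = 311 − 311.1 = -0.1 mOsm/kg

-0.1 mOsm/kg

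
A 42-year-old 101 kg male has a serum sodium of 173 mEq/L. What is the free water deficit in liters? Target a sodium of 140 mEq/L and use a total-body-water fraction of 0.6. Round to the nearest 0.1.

14.3 L

TBW = 0.6 · 101 = 60.6 L
Free water deficit = TBW · (Na/140 − 1)
= 60.6 · (173/140 − 1)
= 60.6 · 0.2357
= 14.28 L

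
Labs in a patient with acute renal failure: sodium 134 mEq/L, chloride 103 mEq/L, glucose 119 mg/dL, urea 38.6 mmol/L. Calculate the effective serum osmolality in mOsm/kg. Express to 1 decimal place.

Effective osmolality excludes urea (freely permeant across cell membranes):
2·Na + glucose/18
= 2·134 + 119/18
= 268 + 6.61
= 274.61 mOsm/kg

274.6 mOsm/kg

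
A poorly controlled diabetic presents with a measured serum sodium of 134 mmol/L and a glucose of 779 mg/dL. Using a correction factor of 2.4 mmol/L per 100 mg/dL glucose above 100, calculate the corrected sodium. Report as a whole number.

150 mmol/L

Corrected Na = measured Na + 2.4 · (glucose − 100)/100
= 134 + 2.4 · (779 − 100)/100
= 134 + 16.3
= 150.3 mmol/L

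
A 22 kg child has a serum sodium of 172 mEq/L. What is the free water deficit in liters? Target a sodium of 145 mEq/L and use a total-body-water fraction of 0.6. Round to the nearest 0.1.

2.5 L

TBW = 0.6 · 22 = 13.2 L
Free water deficit = TBW · (Na/145 − 1)
= 13.2 · (172/145 − 1)
= 13.2 · 0.1862
= 2.46 L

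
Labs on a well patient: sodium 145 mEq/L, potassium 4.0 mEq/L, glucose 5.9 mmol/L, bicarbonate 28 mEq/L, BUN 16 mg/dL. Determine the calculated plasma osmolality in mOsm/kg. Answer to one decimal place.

301.6 mOsm/kg

Calculated osmolality = 2·Na + glucose + BUN/2.8
= 2·145 + 5.9 + 16/2.8
= 290 + 5.90 + 5.71
= 301.61 mOsm/kg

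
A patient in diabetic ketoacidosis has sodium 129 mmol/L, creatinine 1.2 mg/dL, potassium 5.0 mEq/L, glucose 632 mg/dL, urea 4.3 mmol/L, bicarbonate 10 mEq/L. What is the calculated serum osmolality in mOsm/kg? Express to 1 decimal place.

297.4 mOsm/kg

Calculated osmolality = 2·Na + glucose/18 + urea
= 2·129 + 632/18 + 4.3
= 258 + 35.11 + 4.30
= 297.41 mOsm/kg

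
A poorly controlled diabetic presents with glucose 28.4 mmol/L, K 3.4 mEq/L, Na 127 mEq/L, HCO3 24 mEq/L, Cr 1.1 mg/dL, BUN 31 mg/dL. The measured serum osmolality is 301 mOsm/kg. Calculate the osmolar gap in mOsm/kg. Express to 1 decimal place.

7.5 mOsm/kg

Calculated osmolality = 2·Na + glucose + BUN/2.8
= 2·127 + 28.4 + 31/2.8
= 254 + 28.40 + 11.07
= 293.47 mOsm/kg ≈ 293.5 mOsm/kg
Osmolar gap = measured − calculated = 301 − 293.5 = 7.5 mOsm/kg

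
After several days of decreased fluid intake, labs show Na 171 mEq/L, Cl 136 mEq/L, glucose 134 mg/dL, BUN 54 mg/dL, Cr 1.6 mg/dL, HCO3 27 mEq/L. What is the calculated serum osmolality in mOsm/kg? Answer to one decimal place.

Calculated osmolality = 2·Na + glucose/18 + BUN/2.8
= 2·171 + 134/18 + 54/2.8
= 342 + 7.44 + 19.29
= 368.73 mOsm/kg

368.7 mOsm/kg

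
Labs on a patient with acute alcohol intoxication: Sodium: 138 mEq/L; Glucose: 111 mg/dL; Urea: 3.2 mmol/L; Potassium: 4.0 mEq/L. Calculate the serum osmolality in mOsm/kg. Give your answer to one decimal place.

285.4 mOsm/kg

Calculated osmolality = 2·Na + glucose/18 + urea
= 2·138 + 111/18 + 3.2
= 276 + 6.17 + 3.20
= 285.37 mOsm/kg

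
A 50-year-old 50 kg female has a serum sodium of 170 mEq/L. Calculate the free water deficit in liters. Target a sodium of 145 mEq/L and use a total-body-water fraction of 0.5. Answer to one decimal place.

TBW = 0.5 · 50 = 25 L
Free water deficit = TBW · (Na/145 − 1)
= 25 · (170/145 − 1)
= 25 · 0.1724
= 4.31 L

4.3 L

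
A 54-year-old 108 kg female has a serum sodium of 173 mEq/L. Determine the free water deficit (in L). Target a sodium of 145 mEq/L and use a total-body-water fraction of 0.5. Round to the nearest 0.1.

10.4 L

TBW = 0.5 · 108 = 54 L
Free water deficit = TBW · (Na/145 − 1)
= 54 · (173/145 − 1)
= 54 · 0.1931
= 10.43 L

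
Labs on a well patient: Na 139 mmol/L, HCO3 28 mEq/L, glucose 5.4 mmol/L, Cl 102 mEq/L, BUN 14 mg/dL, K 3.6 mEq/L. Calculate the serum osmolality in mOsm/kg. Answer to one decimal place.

Calculated osmolality = 2·Na + glucose + BUN/2.8
= 2·139 + 5.4 + 14/2.8
= 278 + 5.40 + 5
= 288.4 mOsm/kg

288.4 mOsm/kg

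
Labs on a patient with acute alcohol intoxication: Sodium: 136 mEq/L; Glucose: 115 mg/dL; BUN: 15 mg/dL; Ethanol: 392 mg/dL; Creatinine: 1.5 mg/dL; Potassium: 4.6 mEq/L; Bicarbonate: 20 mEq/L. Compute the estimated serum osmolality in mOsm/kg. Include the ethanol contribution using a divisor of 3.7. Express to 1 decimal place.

389.7 mOsm/kg

Calculated osmolality = 2·Na + glucose/18 + BUN/2.8 + ethanol/3.7
= 2·136 + 115/18 + 15/2.8 + 392/3.7
= 272 + 6.39 + 5.36 + 105.95
= 389.7 mOsm/kg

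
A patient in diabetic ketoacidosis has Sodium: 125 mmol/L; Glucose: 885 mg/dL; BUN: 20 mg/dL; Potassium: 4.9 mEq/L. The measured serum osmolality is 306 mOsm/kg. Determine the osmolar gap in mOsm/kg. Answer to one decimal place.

-0.3 mOsm/kg

Calculated osmolality = 2·Na + glucose/18 + BUN/2.8
= 2·125 + 885/18 + 20/2.8
= 250 + 49.17 + 7.14
= 306.31 mOsm/kg ≈ 306.3 mOsm/kg
Osmolar gap = measured − calculated = 306 − 306.3 = -0.3 mOsm/kg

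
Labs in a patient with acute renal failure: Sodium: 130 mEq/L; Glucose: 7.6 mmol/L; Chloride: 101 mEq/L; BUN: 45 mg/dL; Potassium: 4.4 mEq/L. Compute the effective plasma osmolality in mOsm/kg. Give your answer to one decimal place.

Effective osmolality excludes urea (freely permeant across cell membranes):
2·Na + glucose
= 2·130 + 7.6
= 260 + 7.6
= 267.6 mOsm/kg

267.6 mOsm/kg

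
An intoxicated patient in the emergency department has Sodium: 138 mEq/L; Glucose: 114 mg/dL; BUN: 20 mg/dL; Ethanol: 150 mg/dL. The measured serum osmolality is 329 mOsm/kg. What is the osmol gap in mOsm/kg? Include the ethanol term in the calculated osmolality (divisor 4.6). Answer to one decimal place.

Calculated osmolality = 2·Na + glucose/18 + BUN/2.8 + ethanol/4.6
= 2·138 + 114/18 + 20/2.8 + 150/4.6
= 276 + 6.33 + 7.14 + 32.61
= 322.08 mOsm/kg ≈ 322.1 mOsm/kg
Osmolar gap = measured − calculated = 329 − 322.1 = 6.9 mOsm/kg

6.9 mOsm/kg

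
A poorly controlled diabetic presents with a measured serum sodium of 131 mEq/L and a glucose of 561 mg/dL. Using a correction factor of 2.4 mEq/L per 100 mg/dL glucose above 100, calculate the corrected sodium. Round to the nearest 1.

142 mEq/L

Corrected Na = measured Na + 2.4 · (glucose − 100)/100
= 131 + 2.4 · (561 − 100)/100
= 131 + 11.1
= 142.1 mEq/L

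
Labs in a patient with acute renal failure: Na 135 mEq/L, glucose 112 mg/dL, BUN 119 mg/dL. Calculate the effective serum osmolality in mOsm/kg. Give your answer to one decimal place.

Effective osmolality excludes urea (freely permeant across cell membranes):
2·Na + glucose/18
= 2·135 + 112/18
= 270 + 6.22
= 276.22 mOsm/kg

276.2 mOsm/kg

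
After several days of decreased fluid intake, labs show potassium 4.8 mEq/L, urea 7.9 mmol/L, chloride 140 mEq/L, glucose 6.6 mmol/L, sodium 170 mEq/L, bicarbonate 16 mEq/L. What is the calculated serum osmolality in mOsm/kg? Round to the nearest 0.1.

354.5 mOsm/kg

Calculated osmolality = 2·Na + glucose + urea
= 2·170 + 6.6 + 7.9
= 340 + 6.60 + 7.90
= 354.5 mOsm/kg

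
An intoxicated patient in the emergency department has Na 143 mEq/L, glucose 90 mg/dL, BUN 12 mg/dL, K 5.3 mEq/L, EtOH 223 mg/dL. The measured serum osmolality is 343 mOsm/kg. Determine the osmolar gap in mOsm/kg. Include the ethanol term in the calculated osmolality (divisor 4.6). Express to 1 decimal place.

Calculated osmolality = 2·Na + glucose/18 + BUN/2.8 + ethanol/4.6
= 2·143 + 90/18 + 12/2.8 + 223/4.6
= 286 + 5 + 4.29 + 48.48
= 343.77 mOsm/kg ≈ 343.8 mOsm/kg
Osmolar gap = measured − calculated = 343 − 343.8 = -0.8 mOsm/kg

-0.8 mOsm/kg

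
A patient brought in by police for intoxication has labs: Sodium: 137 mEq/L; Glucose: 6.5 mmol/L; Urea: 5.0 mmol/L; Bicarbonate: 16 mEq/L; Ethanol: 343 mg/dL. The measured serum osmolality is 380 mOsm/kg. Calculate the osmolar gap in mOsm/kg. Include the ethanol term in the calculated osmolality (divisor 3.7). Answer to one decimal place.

1.8 mOsm/kg

Calculated osmolality = 2·Na + glucose + urea + ethanol/3.7
= 2·137 + 6.5 + 5 + 343/3.7
= 274 + 6.50 + 5 + 92.70
= 378.2 mOsm/kg ≈ 378.2 mOsm/kg
Osmolar gap = measured − calculated = 380 − 378.2 = 1.8 mOsm/kg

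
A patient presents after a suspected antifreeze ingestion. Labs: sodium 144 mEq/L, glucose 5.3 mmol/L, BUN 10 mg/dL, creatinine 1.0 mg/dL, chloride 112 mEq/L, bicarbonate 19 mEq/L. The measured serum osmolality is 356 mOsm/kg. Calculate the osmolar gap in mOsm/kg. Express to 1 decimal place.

59.1 mOsm/kg

Calculated osmolality = 2·Na + glucose + BUN/2.8
= 2·144 + 5.3 + 10/2.8
= 288 + 5.30 + 3.57
= 296.87 mOsm/kg ≈ 296.9 mOsm/kg
Osmolar gap = measured − calculated = 356 − 296.9 = 59.1 mOsm/kg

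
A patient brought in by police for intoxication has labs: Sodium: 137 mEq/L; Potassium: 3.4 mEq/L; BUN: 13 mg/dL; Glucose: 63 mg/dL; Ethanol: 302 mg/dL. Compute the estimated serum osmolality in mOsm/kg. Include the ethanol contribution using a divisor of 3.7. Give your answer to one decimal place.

Calculated osmolality = 2·Na + glucose/18 + BUN/2.8 + ethanol/3.7
= 2·137 + 63/18 + 13/2.8 + 302/3.7
= 274 + 3.50 + 4.64 + 81.62
= 363.76 mOsm/kg

363.8 mOsm/kg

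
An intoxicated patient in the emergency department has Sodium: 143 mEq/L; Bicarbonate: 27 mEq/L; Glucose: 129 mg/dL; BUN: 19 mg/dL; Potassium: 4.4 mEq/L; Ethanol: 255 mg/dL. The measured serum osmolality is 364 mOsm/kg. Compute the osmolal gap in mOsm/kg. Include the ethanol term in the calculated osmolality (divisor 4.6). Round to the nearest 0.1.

Calculated osmolality = 2·Na + glucose/18 + BUN/2.8 + ethanol/4.6
= 2·143 + 129/18 + 19/2.8 + 255/4.6
= 286 + 7.17 + 6.79 + 55.43
= 355.39 mOsm/kg ≈ 355.4 mOsm/kg
Osmolar gap = measured − calculated = 364 − 355.4 = 8.6 mOsm/kg

8.6 mOsm/kg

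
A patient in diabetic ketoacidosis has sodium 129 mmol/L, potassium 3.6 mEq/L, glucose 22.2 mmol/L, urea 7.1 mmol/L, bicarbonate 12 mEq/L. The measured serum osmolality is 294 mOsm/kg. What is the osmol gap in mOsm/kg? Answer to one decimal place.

Calculated osmolality = 2·Na + glucose + urea
= 2·129 + 22.2 + 7.1
= 258 + 22.20 + 7.10
= 287.3 mOsm/kg ≈ 287.3 mOsm/kg
Osmolar gap = measured − calculated = 294 − 287.3 = 6.7 mOsm/kg

6.7 mOsm/kg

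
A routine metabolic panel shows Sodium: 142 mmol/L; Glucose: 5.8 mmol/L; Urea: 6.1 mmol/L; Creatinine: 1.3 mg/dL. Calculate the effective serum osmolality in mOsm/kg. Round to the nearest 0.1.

289.8 mOsm/kg

Effective osmolality excludes urea (freely permeant across cell membranes):
2·Na + glucose
= 2·142 + 5.8
= 284 + 5.8
= 289.8 mOsm/kg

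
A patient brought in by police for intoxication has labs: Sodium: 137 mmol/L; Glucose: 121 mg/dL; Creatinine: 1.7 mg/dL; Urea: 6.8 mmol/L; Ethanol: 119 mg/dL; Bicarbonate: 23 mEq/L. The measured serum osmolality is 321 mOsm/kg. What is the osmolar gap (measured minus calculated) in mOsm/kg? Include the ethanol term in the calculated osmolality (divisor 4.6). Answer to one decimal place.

Calculated osmolality = 2·Na + glucose/18 + urea + ethanol/4.6
= 2·137 + 121/18 + 6.8 + 119/4.6
= 274 + 6.72 + 6.80 + 25.87
= 313.39 mOsm/kg ≈ 313.4 mOsm/kg
Osmolar gap = measured − calculated = 321 − 313.4 = 7.6 mOsm/kg

7.6 mOsm/kg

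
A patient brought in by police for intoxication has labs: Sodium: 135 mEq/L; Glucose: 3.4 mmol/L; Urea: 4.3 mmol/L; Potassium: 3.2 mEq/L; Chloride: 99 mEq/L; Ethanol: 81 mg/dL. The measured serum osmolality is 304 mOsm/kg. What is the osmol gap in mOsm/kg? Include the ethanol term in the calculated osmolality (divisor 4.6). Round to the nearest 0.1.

8.7 mOsm/kg

Calculated osmolality = 2·Na + glucose + urea + ethanol/4.6
= 2·135 + 3.4 + 4.3 + 81/4.6
= 270 + 3.40 + 4.30 + 17.61
= 295.31 mOsm/kg ≈ 295.3 mOsm/kg
Osmolar gap = measured − calculated = 304 − 295.3 = 8.7 mOsm/kg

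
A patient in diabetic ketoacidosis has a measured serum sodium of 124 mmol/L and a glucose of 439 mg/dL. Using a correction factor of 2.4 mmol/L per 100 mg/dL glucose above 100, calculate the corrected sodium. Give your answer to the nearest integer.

Corrected Na = measured Na + 2.4 · (glucose − 100)/100
= 124 + 2.4 · (439 − 100)/100
= 124 + 8.1
= 132.1 mmol/L

132 mmol/L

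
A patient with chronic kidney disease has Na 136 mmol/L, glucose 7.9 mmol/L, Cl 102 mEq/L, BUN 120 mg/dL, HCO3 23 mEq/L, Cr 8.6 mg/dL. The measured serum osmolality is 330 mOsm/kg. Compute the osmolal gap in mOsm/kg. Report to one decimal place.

Calculated osmolality = 2·Na + glucose + BUN/2.8
= 2·136 + 7.9 + 120/2.8
= 272 + 7.90 + 42.86
= 322.76 mOsm/kg ≈ 322.8 mOsm/kg
Osmolar gap = measured − calculated = 330 − 322.8 = 7.2 mOsm/kg

7.2 mOsm/kg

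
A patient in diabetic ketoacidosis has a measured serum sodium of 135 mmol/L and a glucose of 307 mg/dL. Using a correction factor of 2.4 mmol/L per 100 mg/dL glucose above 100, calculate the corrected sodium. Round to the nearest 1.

Corrected Na = measured Na + 2.4 · (glucose − 100)/100
= 135 + 2.4 · (307 − 100)/100
= 135 + 5
= 140 mmol/L

140 mmol/L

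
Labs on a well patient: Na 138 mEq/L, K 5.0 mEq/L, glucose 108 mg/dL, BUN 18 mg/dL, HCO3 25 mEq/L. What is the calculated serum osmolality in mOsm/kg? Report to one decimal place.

Calculated osmolality = 2·Na + glucose/18 + BUN/2.8
= 2·138 + 108/18 + 18/2.8
= 276 + 6 + 6.43
= 288.43 mOsm/kg

288.4 mOsm/kg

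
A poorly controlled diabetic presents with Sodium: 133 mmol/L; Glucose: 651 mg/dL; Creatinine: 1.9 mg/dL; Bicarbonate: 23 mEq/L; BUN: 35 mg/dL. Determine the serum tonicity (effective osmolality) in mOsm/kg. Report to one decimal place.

302.2 mOsm/kg

Effective osmolality excludes urea (freely permeant across cell membranes):
2·Na + glucose/18
= 2·133 + 651/18
= 266 + 36.17
= 302.17 mOsm/kg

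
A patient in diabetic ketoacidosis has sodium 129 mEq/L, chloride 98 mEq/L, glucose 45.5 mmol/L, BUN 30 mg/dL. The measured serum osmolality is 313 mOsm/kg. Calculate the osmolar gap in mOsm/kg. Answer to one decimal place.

-1.2 mOsm/kg

Calculated osmolality = 2·Na + glucose + BUN/2.8
= 2·129 + 45.5 + 30/2.8
= 258 + 45.50 + 10.71
= 314.21 mOsm/kg ≈ 314.2 mOsm/kg
Osmolar gap = measured − calculated = 313 − 314.2 = -1.2 mOsm/kg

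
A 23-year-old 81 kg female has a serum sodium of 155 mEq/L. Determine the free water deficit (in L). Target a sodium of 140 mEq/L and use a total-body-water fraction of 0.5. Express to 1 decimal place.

TBW = 0.5 · 81 = 40.5 L
Free water deficit = TBW · (Na/140 − 1)
= 40.5 · (155/140 − 1)
= 40.5 · 0.1071
= 4.34 L

4.3 L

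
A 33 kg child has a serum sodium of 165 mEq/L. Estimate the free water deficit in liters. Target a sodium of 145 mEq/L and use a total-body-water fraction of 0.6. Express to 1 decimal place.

TBW = 0.6 · 33 = 19.8 L
Free water deficit = TBW · (Na/145 − 1)
= 19.8 · (165/145 − 1)
= 19.8 · 0.1379
= 2.73 L

2.7 L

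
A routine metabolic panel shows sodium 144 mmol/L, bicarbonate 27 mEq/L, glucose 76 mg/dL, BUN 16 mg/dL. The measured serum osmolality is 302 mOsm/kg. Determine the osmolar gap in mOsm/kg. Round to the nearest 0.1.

Calculated osmolality = 2·Na + glucose/18 + BUN/2.8
= 2·144 + 76/18 + 16/2.8
= 288 + 4.22 + 5.71
= 297.93 mOsm/kg ≈ 297.9 mOsm/kg
Osmolar gap = measured − calculated = 302 − 297.9 = 4.1 mOsm/kg

4.1 mOsm/kg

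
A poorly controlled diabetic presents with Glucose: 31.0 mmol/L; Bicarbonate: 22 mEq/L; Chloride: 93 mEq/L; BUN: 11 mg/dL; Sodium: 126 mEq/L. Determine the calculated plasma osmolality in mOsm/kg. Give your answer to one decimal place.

286.9 mOsm/kg

Calculated osmolality = 2·Na + glucose + BUN/2.8
= 2·126 + 31 + 11/2.8
= 252 + 31 + 3.93
= 286.93 mOsm/kg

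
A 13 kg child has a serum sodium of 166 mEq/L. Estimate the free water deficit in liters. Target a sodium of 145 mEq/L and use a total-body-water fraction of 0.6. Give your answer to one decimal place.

1.1 L

TBW = 0.6 · 13 = 7.8 L
Free water deficit = TBW · (Na/145 − 1)
= 7.8 · (166/145 − 1)
= 7.8 · 0.1448
= 1.13 L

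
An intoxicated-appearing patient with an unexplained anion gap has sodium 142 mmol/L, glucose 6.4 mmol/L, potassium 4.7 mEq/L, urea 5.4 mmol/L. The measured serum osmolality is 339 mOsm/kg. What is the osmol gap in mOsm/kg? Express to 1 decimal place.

Calculated osmolality = 2·Na + glucose + urea
= 2·142 + 6.4 + 5.4
= 284 + 6.40 + 5.40
= 295.8 mOsm/kg ≈ 295.8 mOsm/kg
Osmolar gap = measured − calculated = 339 − 295.8 = 43.2 mOsm/kg

43.2 mOsm/kg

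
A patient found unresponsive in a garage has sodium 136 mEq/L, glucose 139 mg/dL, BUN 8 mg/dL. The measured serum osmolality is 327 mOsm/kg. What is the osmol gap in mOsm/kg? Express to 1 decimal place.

44.4 mOsm/kg

Calculated osmolality = 2·Na + glucose/18 + BUN/2.8
= 2·136 + 139/18 + 8/2.8
= 272 + 7.72 + 2.86
= 282.58 mOsm/kg ≈ 282.6 mOsm/kg
Osmolar gap = measured − calculated = 327 − 282.6 = 44.4 mOsm/kg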